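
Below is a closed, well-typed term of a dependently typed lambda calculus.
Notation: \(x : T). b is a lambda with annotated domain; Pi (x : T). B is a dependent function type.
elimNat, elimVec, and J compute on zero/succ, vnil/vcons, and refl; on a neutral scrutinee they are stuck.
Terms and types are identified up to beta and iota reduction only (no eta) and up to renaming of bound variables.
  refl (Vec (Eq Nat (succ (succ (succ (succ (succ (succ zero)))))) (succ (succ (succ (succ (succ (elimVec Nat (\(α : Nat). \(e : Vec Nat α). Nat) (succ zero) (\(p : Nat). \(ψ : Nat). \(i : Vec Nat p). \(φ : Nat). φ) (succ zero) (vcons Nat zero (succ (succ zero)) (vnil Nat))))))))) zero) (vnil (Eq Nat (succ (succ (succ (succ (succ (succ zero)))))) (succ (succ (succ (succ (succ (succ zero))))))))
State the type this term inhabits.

inferred type:
  Eq (Vec (Eq Nat (succ (succ (succ (succ (succ (succ zero)))))) (succ (succ (succ (succ (succ (succ zero))))))) zero) (vnil (Eq Nat (succ (succ (succ (succ (succ (succ zero)))))) (succ (succ (succ (succ (succ (succ zero)))))))) (vnil (Eq Nat (succ (succ (succ (succ (succ (succ zero)))))) (succ (succ (succ (succ (succ (succ zero))))))))


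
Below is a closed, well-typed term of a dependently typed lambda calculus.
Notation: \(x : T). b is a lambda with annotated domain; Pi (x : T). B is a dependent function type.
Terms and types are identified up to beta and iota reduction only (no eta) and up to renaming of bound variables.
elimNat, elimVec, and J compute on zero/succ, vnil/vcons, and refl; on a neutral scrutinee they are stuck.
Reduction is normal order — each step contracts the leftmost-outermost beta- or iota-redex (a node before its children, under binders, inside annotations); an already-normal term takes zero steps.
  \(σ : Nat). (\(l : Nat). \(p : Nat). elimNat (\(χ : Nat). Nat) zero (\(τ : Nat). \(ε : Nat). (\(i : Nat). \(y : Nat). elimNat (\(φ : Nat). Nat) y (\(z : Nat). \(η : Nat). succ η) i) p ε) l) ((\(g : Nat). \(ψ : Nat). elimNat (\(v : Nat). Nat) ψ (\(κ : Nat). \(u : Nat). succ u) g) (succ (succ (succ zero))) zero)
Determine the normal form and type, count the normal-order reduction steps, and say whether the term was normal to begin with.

normal form:
  \(σ : Nat). \(l : Nat). elimNat (\(p : Nat). Nat) (elimNat (\(χ : Nat). Nat) (elimNat (\(τ : Nat). Nat) zero (\(ε : Nat). \(i : Nat). succ i) l) (\(y : Nat). \(φ : Nat). succ φ) l) (\(z : Nat). \(η : Nat). succ η) l
inferred type:
  Pi (σ : Nat). Pi (l : Nat). Nat
steps to reach normal form (normal order): 25
term was already normal: no
first contracted redex: a beta-redex


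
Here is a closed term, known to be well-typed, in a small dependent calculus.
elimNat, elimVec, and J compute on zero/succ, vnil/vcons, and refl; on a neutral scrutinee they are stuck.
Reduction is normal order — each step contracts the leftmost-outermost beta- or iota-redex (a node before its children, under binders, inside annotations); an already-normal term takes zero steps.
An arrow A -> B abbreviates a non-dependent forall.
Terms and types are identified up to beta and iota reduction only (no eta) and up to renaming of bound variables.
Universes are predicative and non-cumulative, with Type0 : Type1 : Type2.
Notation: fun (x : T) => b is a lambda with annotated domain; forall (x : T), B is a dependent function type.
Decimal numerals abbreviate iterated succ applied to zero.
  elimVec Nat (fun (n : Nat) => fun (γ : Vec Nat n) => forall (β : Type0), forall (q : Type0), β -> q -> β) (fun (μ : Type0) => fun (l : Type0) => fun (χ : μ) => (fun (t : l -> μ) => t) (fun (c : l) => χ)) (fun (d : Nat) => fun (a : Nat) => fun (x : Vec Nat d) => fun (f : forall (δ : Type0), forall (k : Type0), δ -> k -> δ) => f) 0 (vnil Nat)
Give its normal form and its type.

resulting normal form:
  fun (n : Type0) => fun (γ : Type0) => fun (β : n) => fun (q : γ) => β
inferred type:
  forall (n : Type0), forall (γ : Type0), n -> γ -> n
observation: the term reaches its normal form after 2 normal-order steps.


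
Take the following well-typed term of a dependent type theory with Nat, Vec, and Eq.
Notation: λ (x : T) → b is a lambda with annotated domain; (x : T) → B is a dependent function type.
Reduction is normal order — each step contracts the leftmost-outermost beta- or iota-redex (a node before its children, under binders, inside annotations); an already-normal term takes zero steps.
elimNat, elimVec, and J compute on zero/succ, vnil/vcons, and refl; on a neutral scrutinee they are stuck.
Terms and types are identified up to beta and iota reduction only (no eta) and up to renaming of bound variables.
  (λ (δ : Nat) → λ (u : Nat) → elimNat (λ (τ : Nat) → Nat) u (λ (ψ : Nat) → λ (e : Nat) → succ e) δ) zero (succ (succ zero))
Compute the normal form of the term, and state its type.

resulting normal form:
  succ (succ zero)
the term's type:
  Nat


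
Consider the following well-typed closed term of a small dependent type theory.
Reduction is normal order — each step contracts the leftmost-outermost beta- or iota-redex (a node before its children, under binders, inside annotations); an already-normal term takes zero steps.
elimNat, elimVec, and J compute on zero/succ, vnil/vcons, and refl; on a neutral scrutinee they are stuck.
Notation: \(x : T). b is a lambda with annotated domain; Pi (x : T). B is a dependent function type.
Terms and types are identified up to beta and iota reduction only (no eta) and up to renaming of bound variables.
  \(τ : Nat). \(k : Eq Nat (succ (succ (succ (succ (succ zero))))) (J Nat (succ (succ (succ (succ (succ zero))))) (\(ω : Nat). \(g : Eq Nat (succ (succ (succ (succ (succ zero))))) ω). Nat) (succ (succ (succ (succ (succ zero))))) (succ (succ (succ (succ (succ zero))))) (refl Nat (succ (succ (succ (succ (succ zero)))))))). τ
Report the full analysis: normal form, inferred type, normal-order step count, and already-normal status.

resulting normal form:
  \(τ : Nat). \(k : Eq Nat (succ (succ (succ (succ (succ zero))))) (succ (succ (succ (succ (succ zero)))))). τ
inferred type:
  Pi (τ : Nat). Pi (k : Eq Nat (succ (succ (succ (succ (succ zero))))) (succ (succ (succ (succ (succ zero)))))). Nat
reduction steps (normal order): 1
term was already normal: no
first redex: a J iota-redex


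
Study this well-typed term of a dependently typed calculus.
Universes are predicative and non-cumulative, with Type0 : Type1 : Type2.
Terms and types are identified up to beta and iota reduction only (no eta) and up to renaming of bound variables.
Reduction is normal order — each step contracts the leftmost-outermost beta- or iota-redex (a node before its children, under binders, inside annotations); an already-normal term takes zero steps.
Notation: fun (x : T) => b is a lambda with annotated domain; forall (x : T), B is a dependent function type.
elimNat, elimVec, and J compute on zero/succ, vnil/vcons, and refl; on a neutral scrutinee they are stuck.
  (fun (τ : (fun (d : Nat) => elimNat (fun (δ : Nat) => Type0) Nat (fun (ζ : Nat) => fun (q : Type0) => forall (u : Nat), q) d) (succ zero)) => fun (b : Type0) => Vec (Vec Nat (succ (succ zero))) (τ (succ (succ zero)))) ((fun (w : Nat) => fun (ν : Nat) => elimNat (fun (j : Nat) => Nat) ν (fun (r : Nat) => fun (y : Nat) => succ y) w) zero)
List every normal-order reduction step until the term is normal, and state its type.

normal-order reduction:
  (fun (τ : (fun (d : Nat) => elimNat (fun (δ : Nat) => Type0) Nat (fun (ζ : Nat) => fun (q : Type0) => forall (u : Nat), q) d) (succ zero)) => fun (b : Type0) => Vec (Vec Nat (succ (succ zero))) (τ (succ (succ zero)))) ((fun (w : Nat) => fun (ν : Nat) => elimNat (fun (j : Nat) => Nat) ν (fun (r : Nat) => fun (y : Nat) => succ y) w) zero)
  ~> fun (τ : Type0) => Vec (Vec Nat (succ (succ zero))) ((fun (d : Nat) => fun (δ : Nat) => elimNat (fun (ζ : Nat) => Nat) δ (fun (q : Nat) => fun (u : Nat) => succ u) d) zero (succ (succ zero)))
  ~> fun (τ : Type0) => Vec (Vec Nat (succ (succ zero))) ((fun (d : Nat) => elimNat (fun (δ : Nat) => Nat) d (fun (ζ : Nat) => fun (q : Nat) => succ q) zero) (succ (succ zero)))
  ~> fun (τ : Type0) => Vec (Vec Nat (succ (succ zero))) (elimNat (fun (d : Nat) => Nat) (succ (succ zero)) (fun (δ : Nat) => fun (ζ : Nat) => succ ζ) zero)
  ~> fun (τ : Type0) => Vec (Vec Nat (succ (succ zero))) (succ (succ zero))
inferred type:
  forall (τ : Type0), Type0


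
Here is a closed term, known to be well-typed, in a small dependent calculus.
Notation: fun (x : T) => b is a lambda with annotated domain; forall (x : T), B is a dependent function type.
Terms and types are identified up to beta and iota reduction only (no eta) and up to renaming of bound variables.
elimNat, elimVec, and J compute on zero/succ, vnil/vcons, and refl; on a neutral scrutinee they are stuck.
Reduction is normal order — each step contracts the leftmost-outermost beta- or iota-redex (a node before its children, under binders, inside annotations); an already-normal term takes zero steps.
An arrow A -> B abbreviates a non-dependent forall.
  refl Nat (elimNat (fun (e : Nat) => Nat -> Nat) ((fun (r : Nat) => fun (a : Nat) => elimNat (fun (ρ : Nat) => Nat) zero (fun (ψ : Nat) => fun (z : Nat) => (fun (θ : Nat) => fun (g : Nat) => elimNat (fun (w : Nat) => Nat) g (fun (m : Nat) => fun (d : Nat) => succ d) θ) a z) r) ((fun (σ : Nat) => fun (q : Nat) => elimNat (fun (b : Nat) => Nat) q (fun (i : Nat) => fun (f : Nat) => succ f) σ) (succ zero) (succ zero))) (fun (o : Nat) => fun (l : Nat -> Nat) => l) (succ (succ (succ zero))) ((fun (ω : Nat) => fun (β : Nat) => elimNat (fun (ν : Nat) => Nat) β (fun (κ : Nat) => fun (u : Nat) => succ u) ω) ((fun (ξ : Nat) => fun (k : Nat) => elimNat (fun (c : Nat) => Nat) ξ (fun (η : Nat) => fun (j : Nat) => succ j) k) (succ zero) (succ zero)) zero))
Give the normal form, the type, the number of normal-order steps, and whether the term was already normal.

normal form:
  refl Nat (succ (succ (succ (succ zero))))
inferred type:
  Eq Nat (succ (succ (succ (succ zero)))) (succ (succ (succ (succ zero))))
normal-order step count: 49
term was already normal: no
first contracted redex: an elimNat iota-redex


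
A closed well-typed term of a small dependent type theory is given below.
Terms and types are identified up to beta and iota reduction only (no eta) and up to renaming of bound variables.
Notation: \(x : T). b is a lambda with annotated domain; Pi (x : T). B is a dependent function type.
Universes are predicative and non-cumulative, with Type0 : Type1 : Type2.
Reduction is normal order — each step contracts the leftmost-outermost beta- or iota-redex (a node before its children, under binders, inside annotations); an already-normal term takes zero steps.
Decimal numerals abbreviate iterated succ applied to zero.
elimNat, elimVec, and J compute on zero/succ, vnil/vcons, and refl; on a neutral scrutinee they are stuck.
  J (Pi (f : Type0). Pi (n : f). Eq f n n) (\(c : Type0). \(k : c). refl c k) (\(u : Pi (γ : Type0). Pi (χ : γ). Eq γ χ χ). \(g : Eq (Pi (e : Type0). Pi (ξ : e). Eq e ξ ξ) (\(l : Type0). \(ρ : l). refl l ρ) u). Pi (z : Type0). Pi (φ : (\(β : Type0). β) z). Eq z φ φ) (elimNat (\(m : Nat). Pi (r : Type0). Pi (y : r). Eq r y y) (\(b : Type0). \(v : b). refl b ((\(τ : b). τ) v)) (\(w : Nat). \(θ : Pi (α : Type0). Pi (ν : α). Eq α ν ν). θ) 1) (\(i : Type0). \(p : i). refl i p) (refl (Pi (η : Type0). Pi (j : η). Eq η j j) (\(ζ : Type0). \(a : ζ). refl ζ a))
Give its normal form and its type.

reduced normal form:
  \(f : Type0). \(n : f). refl f n
the term's type:
  Pi (f : Type0). Pi (n : f). Eq f n n
observation: the leftmost-outermost redex is a J iota-redex, and normalization takes 6 steps.


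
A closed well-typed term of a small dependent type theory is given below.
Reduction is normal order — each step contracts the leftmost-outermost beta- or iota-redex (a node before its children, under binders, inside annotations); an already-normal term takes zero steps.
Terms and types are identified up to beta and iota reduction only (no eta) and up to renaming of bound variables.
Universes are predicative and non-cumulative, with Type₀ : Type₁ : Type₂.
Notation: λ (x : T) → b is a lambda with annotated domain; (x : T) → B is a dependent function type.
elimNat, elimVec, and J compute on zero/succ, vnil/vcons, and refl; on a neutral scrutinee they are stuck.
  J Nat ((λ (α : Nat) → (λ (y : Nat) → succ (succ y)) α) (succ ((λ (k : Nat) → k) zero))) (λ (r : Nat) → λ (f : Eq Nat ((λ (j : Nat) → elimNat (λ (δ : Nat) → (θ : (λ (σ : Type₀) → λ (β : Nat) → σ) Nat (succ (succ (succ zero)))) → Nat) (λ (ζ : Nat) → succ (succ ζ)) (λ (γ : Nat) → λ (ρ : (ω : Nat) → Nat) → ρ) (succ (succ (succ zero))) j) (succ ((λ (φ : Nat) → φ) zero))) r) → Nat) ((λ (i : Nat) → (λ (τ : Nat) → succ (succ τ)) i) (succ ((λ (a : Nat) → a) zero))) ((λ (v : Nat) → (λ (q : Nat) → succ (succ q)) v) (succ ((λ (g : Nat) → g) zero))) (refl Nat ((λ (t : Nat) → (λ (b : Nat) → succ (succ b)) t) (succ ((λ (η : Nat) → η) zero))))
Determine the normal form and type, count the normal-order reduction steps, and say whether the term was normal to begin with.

reduced normal form:
  succ (succ (succ zero))
the term's type:
  Nat
normal-order step count: 4
started in normal form: no
first redex: a J iota-redex


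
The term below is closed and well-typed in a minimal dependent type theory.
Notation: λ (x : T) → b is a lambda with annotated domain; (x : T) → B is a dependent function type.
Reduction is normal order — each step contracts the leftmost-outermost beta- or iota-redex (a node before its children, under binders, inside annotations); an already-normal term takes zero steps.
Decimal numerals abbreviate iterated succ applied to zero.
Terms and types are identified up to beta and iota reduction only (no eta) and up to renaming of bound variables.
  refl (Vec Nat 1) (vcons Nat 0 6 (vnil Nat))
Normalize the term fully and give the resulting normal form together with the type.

normal form:
  refl (Vec Nat 1) (vcons Nat 0 6 (vnil Nat))
inferred type:
  Eq (Vec Nat 1) (vcons Nat 0 6 (vnil Nat)) (vcons Nat 0 6 (vnil Nat))
observation: no redex remains anywhere in the term; it is its own normal form.


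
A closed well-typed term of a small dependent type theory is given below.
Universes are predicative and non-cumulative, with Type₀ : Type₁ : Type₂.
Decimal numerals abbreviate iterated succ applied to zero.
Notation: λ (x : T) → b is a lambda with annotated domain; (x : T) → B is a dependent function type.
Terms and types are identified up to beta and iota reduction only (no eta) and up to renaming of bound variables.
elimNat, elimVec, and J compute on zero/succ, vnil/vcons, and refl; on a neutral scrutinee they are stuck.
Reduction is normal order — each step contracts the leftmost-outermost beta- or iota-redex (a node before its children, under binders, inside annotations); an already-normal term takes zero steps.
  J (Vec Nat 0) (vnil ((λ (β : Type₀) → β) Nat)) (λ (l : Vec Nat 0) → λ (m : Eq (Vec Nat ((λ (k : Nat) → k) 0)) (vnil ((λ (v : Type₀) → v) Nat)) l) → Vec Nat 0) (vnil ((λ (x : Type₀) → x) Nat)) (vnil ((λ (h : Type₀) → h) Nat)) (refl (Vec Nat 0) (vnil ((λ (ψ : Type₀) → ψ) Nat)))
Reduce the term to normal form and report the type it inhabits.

reduced normal form:
  vnil Nat
the term's type:
  Vec Nat 0
observation: 2 normal-order steps normalize the term, beginning with a J iota-redex.


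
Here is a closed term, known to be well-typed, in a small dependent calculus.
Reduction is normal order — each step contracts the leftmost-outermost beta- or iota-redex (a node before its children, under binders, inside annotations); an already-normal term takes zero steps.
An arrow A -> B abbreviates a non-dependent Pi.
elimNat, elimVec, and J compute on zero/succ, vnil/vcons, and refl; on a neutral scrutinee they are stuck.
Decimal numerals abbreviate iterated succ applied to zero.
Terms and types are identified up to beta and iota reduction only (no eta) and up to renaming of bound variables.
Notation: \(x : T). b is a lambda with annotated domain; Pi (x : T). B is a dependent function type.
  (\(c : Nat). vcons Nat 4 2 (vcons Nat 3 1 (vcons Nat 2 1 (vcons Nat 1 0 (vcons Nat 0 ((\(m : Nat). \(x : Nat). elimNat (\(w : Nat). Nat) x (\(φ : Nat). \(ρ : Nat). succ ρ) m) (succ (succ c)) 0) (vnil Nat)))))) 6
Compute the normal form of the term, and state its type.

resulting normal form:
  vcons Nat 4 2 (vcons Nat 3 1 (vcons Nat 2 1 (vcons Nat 1 0 (vcons Nat 0 8 (vnil Nat)))))
type:
  Vec Nat 5
observation: the term reaches its normal form after 28 normal-order steps.


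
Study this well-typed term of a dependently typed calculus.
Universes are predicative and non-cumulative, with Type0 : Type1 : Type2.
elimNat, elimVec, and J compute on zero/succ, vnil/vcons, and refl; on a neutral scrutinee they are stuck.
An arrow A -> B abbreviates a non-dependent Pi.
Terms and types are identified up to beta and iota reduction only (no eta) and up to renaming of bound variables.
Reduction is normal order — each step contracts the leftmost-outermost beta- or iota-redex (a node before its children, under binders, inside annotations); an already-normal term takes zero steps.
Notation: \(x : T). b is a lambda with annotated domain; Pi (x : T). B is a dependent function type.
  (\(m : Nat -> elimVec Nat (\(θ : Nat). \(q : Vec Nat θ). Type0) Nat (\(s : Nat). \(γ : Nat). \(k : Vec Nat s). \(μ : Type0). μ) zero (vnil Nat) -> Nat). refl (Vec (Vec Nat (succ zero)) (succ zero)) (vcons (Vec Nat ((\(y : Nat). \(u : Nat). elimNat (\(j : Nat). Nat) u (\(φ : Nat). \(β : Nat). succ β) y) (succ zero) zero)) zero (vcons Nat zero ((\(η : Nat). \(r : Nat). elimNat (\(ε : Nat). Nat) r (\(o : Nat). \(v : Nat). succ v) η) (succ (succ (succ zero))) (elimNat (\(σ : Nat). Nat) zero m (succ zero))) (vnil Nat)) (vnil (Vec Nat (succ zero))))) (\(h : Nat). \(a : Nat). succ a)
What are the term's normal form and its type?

reduced normal form:
  refl (Vec (Vec Nat (succ zero)) (succ zero)) (vcons (Vec Nat (succ zero)) zero (vcons Nat zero (succ (succ (succ (succ zero)))) (vnil Nat)) (vnil (Vec Nat (succ zero))))
inferred type:
  Eq (Vec (Vec Nat (succ zero)) (succ zero)) (vcons (Vec Nat (succ zero)) zero (vcons Nat zero (succ (succ (succ (succ zero)))) (vnil Nat)) (vnil (Vec Nat (succ zero)))) (vcons (Vec Nat (succ zero)) zero (vcons Nat zero (succ (succ (succ (succ zero)))) (vnil Nat)) (vnil (Vec Nat (succ zero))))
observation: the term reaches its normal form after 23 normal-order steps.


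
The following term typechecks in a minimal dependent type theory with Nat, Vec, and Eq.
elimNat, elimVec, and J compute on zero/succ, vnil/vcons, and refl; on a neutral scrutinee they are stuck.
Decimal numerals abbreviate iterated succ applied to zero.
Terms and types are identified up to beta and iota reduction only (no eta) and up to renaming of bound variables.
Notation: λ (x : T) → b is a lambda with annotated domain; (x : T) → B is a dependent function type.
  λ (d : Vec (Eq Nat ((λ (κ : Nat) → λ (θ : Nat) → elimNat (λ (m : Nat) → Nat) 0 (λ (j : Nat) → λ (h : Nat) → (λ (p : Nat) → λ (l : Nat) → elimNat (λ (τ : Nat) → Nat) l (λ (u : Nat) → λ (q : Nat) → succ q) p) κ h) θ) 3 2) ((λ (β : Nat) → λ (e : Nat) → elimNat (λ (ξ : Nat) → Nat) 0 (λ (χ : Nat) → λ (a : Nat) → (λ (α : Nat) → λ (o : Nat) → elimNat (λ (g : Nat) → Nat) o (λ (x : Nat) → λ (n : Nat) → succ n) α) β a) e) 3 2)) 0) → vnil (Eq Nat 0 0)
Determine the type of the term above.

type:
  (d : Vec (Eq Nat 6 6) 0) → Vec (Eq Nat 0 0) 0


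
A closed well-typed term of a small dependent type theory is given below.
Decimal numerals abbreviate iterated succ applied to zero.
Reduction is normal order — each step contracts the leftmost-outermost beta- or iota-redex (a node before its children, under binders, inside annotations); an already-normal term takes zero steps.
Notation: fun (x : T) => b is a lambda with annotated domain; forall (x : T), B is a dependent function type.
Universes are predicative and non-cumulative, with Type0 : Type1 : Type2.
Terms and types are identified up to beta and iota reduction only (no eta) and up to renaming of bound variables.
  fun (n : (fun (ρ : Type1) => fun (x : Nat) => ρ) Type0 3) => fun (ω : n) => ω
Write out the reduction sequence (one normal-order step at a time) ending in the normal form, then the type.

reduction (normal order):
  fun (n : (fun (ρ : Type1) => fun (x : Nat) => ρ) Type0 3) => fun (ω : n) => ω
  ~> fun (n : (fun (ρ : Nat) => Type0) 3) => fun (x : n) => x
  ~> fun (n : Type0) => fun (ρ : n) => ρ
the term's type:
  forall (n : Type0), forall (ρ : n), n


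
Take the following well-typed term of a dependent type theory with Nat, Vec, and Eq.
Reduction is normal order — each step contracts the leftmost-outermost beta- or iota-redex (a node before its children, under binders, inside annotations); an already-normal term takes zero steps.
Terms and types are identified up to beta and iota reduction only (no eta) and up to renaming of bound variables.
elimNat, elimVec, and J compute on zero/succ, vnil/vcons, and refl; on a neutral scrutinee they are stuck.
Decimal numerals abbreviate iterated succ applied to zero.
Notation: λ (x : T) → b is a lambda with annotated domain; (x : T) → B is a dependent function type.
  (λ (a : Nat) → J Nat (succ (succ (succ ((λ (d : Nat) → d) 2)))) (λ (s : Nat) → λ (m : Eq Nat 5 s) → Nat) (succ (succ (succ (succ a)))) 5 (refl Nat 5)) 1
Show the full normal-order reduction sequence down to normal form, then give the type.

reduction (normal order):
  (λ (a : Nat) → J Nat (succ (succ (succ ((λ (d : Nat) → d) 2)))) (λ (s : Nat) → λ (m : Eq Nat 5 s) → Nat) (succ (succ (succ (succ a)))) 5 (refl Nat 5)) 1
  ~> J Nat (succ (succ (succ ((λ (a : Nat) → a) 2)))) (λ (d : Nat) → λ (s : Eq Nat 5 d) → Nat) 5 5 (refl Nat 5)
  ~> 5
type:
  Nat


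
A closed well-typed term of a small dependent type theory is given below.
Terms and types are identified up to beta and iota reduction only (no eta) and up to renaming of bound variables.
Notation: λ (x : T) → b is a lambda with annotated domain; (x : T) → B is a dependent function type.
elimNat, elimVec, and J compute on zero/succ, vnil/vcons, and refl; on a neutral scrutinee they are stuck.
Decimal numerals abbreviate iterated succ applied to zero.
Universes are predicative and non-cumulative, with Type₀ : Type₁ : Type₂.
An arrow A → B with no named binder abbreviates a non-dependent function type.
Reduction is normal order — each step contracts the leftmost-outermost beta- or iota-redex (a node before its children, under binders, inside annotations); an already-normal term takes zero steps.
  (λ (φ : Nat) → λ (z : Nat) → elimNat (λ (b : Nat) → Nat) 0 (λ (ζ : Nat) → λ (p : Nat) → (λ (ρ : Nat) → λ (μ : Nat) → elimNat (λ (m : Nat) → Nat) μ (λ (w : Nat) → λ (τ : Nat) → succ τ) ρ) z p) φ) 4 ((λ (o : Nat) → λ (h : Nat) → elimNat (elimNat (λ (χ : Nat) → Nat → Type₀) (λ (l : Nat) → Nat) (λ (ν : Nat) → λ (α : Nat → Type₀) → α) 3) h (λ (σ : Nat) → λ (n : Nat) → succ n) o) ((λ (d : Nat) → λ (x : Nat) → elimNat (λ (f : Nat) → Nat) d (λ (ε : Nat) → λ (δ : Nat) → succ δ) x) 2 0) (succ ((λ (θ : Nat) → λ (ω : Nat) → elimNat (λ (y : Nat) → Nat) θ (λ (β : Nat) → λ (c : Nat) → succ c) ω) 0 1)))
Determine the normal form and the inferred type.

reduced normal form:
  16
inferred type:
  Nat
observation: the first redex contracted is a beta-redex; the normal form is reached in 187 normal-order steps.


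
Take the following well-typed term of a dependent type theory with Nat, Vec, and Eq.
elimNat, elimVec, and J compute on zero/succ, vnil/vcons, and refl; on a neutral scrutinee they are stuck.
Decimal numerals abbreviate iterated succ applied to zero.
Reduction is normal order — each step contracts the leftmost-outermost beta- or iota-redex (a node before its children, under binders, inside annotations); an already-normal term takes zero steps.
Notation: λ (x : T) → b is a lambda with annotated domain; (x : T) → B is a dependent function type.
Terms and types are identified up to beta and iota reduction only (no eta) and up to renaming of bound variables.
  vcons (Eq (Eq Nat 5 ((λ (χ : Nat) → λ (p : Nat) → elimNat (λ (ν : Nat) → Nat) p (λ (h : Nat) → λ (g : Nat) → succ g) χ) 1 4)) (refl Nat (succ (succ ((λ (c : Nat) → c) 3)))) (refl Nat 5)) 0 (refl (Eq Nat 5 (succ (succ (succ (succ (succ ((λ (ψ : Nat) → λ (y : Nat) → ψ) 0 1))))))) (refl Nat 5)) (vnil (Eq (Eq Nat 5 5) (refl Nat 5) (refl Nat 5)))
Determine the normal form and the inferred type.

resulting normal form:
  vcons (Eq (Eq Nat 5 5) (refl Nat 5) (refl Nat 5)) 0 (refl (Eq Nat 5 5) (refl Nat 5)) (vnil (Eq (Eq Nat 5 5) (refl Nat 5) (refl Nat 5)))
the term's type:
  Vec (Eq (Eq Nat 5 5) (refl Nat 5) (refl Nat 5)) 1


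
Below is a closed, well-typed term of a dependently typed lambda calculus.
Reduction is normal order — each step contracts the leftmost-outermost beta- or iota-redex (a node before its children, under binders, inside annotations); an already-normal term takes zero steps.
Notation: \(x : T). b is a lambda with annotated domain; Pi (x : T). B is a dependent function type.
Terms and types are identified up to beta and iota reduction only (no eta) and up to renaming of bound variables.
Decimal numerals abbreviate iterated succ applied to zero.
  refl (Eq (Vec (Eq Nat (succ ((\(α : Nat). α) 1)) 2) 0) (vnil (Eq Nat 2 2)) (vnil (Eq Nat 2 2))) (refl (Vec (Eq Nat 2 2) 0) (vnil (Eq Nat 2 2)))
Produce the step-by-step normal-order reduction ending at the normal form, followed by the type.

reduction (normal order):
  refl (Eq (Vec (Eq Nat (succ ((\(α : Nat). α) 1)) 2) 0) (vnil (Eq Nat 2 2)) (vnil (Eq Nat 2 2))) (refl (Vec (Eq Nat 2 2) 0) (vnil (Eq Nat 2 2)))
  ~> refl (Eq (Vec (Eq Nat 2 2) 0) (vnil (Eq Nat 2 2)) (vnil (Eq Nat 2 2))) (refl (Vec (Eq Nat 2 2) 0) (vnil (Eq Nat 2 2)))
type:
  Eq (Eq (Vec (Eq Nat 2 2) 0) (vnil (Eq Nat 2 2)) (vnil (Eq Nat 2 2))) (refl (Vec (Eq Nat 2 2) 0) (vnil (Eq Nat 2 2))) (refl (Vec (Eq Nat 2 2) 0) (vnil (Eq Nat 2 2)))


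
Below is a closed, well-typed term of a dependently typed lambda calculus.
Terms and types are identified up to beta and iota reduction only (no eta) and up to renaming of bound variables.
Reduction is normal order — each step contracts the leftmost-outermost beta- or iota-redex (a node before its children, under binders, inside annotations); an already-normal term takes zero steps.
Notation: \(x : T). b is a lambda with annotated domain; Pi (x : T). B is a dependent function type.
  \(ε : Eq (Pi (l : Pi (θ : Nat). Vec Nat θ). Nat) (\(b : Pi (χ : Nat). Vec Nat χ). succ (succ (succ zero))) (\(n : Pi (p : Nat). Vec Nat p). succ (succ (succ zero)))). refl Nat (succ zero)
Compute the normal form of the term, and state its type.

normal form:
  \(ε : Eq (Pi (l : Pi (θ : Nat). Vec Nat θ). Nat) (\(b : Pi (χ : Nat). Vec Nat χ). succ (succ (succ zero))) (\(n : Pi (p : Nat). Vec Nat p). succ (succ (succ zero)))). refl Nat (succ zero)
the term's type:
  Pi (ε : Eq (Pi (l : Pi (θ : Nat). Vec Nat θ). Nat) (\(b : Pi (χ : Nat). Vec Nat χ). succ (succ (succ zero))) (\(n : Pi (p : Nat). Vec Nat p). succ (succ (succ zero)))). Eq Nat (succ zero) (succ zero)
observation: no redex remains anywhere in the term; it is its own normal form.


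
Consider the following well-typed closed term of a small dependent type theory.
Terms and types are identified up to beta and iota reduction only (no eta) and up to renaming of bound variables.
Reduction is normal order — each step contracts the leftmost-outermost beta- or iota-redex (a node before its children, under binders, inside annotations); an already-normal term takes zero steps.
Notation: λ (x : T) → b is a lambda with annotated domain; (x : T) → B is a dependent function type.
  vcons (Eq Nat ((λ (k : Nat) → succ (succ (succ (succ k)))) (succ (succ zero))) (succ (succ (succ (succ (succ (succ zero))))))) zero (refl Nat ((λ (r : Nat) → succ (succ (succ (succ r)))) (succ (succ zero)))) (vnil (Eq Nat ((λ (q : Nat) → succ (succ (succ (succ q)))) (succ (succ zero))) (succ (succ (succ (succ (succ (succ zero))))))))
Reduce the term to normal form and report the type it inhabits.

resulting normal form:
  vcons (Eq Nat (succ (succ (succ (succ (succ (succ zero)))))) (succ (succ (succ (succ (succ (succ zero))))))) zero (refl Nat (succ (succ (succ (succ (succ (succ zero))))))) (vnil (Eq Nat (succ (succ (succ (succ (succ (succ zero)))))) (succ (succ (succ (succ (succ (succ zero))))))))
type:
  Vec (Eq Nat (succ (succ (succ (succ (succ (succ zero)))))) (succ (succ (succ (succ (succ (succ zero))))))) (succ zero)
observation: normalization takes exactly 3 steps under the normal-order strategy.


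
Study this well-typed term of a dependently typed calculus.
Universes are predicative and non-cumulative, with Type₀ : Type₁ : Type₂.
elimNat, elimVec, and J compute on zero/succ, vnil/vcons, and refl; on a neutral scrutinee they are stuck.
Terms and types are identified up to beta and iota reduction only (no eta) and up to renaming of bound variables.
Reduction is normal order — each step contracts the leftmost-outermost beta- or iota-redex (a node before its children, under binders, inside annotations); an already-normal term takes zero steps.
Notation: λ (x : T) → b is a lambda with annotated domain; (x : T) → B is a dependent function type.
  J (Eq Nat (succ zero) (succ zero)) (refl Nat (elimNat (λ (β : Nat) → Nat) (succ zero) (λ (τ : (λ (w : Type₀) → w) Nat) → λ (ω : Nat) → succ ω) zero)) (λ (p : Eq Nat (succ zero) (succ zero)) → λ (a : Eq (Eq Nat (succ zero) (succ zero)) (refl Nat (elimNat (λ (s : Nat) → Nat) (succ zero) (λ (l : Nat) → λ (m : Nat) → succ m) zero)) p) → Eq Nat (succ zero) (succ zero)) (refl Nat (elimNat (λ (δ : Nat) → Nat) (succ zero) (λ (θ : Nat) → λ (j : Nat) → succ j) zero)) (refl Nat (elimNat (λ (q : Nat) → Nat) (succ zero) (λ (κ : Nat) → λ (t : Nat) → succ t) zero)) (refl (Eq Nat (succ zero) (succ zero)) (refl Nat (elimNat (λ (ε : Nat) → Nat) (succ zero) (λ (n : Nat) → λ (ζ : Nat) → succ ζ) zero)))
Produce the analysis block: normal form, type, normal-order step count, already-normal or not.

resulting normal form:
  refl Nat (succ zero)
type:
  Eq Nat (succ zero) (succ zero)
normal-order step count: 2
already normal: no
first contracted redex: a J iota-redex


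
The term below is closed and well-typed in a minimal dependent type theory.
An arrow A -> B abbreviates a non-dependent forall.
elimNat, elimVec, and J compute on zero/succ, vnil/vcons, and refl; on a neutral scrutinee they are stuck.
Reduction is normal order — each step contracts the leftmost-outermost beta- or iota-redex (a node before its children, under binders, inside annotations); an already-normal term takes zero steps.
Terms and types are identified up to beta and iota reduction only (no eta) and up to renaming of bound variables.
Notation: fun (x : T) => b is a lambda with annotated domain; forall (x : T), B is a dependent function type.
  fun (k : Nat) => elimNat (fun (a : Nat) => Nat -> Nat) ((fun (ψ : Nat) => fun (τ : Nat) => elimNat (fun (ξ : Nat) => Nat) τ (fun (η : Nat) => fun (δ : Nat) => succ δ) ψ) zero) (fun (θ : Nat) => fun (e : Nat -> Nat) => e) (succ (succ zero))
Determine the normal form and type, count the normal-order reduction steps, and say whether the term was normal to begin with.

normal form:
  fun (k : Nat) => fun (a : Nat) => a
type:
  Nat -> Nat -> Nat
normal-order step count: 9
term was already normal: no
first contracted redex: an elimNat iota-redex


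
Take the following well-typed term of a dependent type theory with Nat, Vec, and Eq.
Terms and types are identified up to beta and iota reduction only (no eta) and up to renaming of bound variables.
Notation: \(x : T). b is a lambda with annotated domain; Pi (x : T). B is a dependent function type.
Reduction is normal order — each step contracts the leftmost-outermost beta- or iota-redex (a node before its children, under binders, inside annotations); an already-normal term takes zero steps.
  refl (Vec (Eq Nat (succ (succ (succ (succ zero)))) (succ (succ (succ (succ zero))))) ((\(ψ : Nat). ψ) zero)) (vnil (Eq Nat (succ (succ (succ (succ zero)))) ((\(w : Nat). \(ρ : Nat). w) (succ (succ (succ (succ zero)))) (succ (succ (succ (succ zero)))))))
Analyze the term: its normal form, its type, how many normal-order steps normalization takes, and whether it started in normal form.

resulting normal form:
  refl (Vec (Eq Nat (succ (succ (succ (succ zero)))) (succ (succ (succ (succ zero))))) zero) (vnil (Eq Nat (succ (succ (succ (succ zero)))) (succ (succ (succ (succ zero))))))
the term's type:
  Eq (Vec (Eq Nat (succ (succ (succ (succ zero)))) (succ (succ (succ (succ zero))))) zero) (vnil (Eq Nat (succ (succ (succ (succ zero)))) (succ (succ (succ (succ zero)))))) (vnil (Eq Nat (succ (succ (succ (succ zero)))) (succ (succ (succ (succ zero))))))
reduction steps (normal order): 3
term was already normal: no
first contracted redex: a beta-redex


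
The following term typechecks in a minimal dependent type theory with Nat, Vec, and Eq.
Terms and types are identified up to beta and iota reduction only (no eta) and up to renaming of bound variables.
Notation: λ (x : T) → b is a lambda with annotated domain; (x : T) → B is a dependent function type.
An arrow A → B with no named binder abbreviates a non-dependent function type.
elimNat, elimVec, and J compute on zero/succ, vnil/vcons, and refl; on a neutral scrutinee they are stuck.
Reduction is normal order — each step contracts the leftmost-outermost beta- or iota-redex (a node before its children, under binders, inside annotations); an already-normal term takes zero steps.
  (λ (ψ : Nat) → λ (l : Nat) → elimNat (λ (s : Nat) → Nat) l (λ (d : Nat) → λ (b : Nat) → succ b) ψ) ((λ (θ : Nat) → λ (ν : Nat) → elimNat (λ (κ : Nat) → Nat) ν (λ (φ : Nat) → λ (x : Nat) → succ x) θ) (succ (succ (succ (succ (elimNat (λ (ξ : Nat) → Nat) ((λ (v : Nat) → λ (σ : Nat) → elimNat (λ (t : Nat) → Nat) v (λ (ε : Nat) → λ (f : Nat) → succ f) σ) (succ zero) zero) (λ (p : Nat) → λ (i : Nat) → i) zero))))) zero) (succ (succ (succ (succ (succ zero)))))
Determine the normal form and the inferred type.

resulting normal form:
  succ (succ (succ (succ (succ (succ (succ (succ (succ (succ zero)))))))))
type:
  Nat
observation: 40 normal-order steps normalize the term, beginning with a beta-redex.


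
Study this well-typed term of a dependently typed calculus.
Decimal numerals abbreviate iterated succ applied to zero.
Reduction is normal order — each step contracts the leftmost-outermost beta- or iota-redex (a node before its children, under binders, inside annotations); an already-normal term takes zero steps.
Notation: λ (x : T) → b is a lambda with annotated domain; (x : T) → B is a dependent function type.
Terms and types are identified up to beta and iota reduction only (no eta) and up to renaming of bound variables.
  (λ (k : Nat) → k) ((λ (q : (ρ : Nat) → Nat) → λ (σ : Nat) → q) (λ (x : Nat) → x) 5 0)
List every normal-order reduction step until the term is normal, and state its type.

normal-order reduction sequence:
  (λ (k : Nat) → k) ((λ (q : (ρ : Nat) → Nat) → λ (σ : Nat) → q) (λ (x : Nat) → x) 5 0)
  ~> (λ (k : (q : Nat) → Nat) → λ (ρ : Nat) → k) (λ (σ : Nat) → σ) 5 0
  ~> (λ (k : Nat) → λ (q : Nat) → q) 5 0
  ~> (λ (k : Nat) → k) 0
  ~> 0
the term's type:
  Nat


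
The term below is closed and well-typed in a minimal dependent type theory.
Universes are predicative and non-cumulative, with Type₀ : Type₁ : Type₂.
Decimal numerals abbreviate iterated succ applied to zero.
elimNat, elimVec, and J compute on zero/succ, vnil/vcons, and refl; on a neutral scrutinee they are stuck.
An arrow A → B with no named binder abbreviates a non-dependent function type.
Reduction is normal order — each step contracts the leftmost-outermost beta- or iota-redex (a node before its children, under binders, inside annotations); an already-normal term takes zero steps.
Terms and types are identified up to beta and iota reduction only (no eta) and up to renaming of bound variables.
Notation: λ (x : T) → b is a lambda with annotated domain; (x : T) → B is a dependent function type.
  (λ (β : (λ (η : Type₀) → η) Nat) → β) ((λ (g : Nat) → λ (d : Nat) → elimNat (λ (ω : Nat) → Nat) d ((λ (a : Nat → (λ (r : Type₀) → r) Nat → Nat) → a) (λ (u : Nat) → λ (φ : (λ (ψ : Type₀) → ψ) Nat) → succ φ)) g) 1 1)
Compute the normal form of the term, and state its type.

normal form:
  2
the term's type:
  Nat
observation: the term reaches its normal form after 8 normal-order steps.


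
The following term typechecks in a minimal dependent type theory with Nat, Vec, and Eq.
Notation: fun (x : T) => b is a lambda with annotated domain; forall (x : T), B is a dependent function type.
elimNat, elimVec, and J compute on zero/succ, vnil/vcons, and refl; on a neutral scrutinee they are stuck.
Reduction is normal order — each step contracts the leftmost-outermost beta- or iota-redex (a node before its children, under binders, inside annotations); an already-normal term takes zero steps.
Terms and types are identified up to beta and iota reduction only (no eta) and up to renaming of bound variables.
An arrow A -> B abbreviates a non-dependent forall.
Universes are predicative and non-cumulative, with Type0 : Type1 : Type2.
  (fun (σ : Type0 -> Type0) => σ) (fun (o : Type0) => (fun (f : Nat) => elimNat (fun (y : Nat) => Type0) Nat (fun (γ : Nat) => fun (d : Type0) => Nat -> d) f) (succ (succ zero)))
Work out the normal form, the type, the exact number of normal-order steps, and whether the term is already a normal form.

normal form:
  fun (σ : Type0) => Nat -> Nat -> Nat
type:
  Type0 -> Type0
normal-order step count: 9
term was already normal: no
first contracted redex: a beta-redex


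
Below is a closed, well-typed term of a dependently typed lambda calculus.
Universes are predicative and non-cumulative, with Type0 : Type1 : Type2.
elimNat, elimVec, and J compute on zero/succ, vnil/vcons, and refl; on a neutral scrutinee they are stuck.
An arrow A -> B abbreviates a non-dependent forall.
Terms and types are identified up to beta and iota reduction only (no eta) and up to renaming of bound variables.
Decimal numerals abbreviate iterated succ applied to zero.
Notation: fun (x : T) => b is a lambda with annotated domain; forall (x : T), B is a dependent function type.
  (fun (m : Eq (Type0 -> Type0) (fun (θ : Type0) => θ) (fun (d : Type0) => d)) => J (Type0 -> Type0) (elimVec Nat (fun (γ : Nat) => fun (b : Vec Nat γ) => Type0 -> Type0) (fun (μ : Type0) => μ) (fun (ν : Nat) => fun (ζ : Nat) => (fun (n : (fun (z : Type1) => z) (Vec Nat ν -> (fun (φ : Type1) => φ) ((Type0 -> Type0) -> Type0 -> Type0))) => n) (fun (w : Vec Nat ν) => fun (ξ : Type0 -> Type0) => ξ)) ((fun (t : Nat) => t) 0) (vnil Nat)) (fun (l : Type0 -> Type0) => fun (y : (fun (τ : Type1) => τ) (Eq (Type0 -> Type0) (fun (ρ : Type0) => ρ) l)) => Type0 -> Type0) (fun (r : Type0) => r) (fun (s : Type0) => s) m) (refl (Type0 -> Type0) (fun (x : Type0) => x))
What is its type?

the term's type:
  Type0 -> Type0


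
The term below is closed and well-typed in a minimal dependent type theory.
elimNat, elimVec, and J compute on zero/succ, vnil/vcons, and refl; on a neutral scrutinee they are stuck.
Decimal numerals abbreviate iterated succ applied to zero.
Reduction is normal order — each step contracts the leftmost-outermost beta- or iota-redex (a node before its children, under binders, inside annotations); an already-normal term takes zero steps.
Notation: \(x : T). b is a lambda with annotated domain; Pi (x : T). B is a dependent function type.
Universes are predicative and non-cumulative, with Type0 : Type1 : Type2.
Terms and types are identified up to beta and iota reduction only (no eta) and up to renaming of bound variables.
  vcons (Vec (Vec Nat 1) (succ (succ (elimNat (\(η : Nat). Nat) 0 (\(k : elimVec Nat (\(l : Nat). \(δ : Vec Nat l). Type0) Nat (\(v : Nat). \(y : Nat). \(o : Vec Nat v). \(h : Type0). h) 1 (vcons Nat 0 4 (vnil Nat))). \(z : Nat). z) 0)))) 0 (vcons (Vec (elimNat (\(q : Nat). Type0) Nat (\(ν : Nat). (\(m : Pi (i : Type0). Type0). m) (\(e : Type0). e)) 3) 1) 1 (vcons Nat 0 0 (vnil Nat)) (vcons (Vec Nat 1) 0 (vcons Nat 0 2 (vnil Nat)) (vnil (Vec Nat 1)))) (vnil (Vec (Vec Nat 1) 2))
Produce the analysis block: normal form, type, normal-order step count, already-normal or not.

normal form:
  vcons (Vec (Vec Nat 1) 2) 0 (vcons (Vec Nat 1) 1 (vcons Nat 0 0 (vnil Nat)) (vcons (Vec Nat 1) 0 (vcons Nat 0 2 (vnil Nat)) (vnil (Vec Nat 1)))) (vnil (Vec (Vec Nat 1) 2))
inferred type:
  Vec (Vec (Vec Nat 1) 2) 1
reduction steps (normal order): 14
term was already normal: no
first redex: an elimNat iota-redex
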